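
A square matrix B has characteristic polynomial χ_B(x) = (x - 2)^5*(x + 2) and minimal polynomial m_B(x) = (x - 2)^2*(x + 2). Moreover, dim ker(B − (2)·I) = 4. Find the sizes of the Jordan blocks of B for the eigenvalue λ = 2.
Block sizes for λ = 2: [2, 1, 1, 1]

Step 1 — from the characteristic polynomial, algebraic multiplicity of λ = 2 is 5. From dim ker(B − (2)·I) = 4, there are exactly 4 Jordan blocks for λ = 2.
Step 2 — from the minimal polynomial, the factor (x − 2)^2 tells us the largest block for λ = 2 has size 2.
Step 3 — with total size 5, 4 blocks, and largest block 2, the block sizes (in nonincreasing order) are [2, 1, 1, 1].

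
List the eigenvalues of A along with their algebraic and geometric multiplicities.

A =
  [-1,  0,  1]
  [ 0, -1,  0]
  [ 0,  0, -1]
λ = -1: alg = 3, geom = 2

Step 1 — factor the characteristic polynomial to read off the algebraic multiplicities:
  χ_A(x) = (x + 1)^3

Step 2 — compute geometric multiplicities via the rank-nullity identity g(λ) = n − rank(A − λI):
  rank(A − (-1)·I) = 1, so dim ker(A − (-1)·I) = n − 1 = 2

Summary:
  λ = -1: algebraic multiplicity = 3, geometric multiplicity = 2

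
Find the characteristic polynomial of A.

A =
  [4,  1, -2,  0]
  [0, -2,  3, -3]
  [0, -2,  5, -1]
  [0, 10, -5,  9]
x^4 - 16*x^3 + 96*x^2 - 256*x + 256

Expanding det(x·I − A) (e.g. by cofactor expansion or by noting that A is similar to its Jordan form J, which has the same characteristic polynomial as A) gives
  χ_A(x) = x^4 - 16*x^3 + 96*x^2 - 256*x + 256
which factors as (x - 4)^4. The eigenvalues (with algebraic multiplicities) are λ = 4 with multiplicity 4.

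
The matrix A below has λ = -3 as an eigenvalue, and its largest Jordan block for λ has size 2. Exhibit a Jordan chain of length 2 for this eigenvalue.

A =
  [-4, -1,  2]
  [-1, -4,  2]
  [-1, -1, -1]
A Jordan chain for λ = -3 of length 2:
v_1 = (-1, -1, -1)ᵀ
v_2 = (1, 0, 0)ᵀ

Let N = A − (-3)·I. We want v_2 with N^2 v_2 = 0 but N^1 v_2 ≠ 0; then v_{j-1} := N · v_j for j = 2, …, 2.

Pick v_2 = (1, 0, 0)ᵀ.
Then v_1 = N · v_2 = (-1, -1, -1)ᵀ.

Sanity check: (A − (-3)·I) v_1 = (0, 0, 0)ᵀ = 0. ✓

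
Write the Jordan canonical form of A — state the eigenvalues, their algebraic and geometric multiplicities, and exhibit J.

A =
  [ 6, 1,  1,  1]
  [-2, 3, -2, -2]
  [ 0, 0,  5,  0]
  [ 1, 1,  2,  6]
J_3(5) ⊕ J_1(5)

The characteristic polynomial is
  det(x·I − A) = x^4 - 20*x^3 + 150*x^2 - 500*x + 625 = (x - 5)^4

Eigenvalues and multiplicities (the geometric multiplicity of λ is n − rank(A − λI), which equals the number of Jordan blocks for λ):
  λ = 5: algebraic multiplicity = 4, geometric multiplicity = 2

Determining the block sizes for each eigenvalue:
  λ = 5: with am = 4 and gm = 2, the partition is not yet determined (e.g. several partitions of 4 into 2 parts exist). Let N = A − (5)·I. Computing rank(N^1) = 2, rank(N^2) = 1, rank(N^3) = 0; the number of blocks of size ≥ j is rank(N^{j−1}) − rank(N^j), giving [2, 1, 1]. So we have 1 block(s) of size 3, 1 block(s) of size 1 → block sizes [3, 1]

Assembling the blocks gives a Jordan form
J =
  [5, 1, 0, 0]
  [0, 5, 1, 0]
  [0, 0, 5, 0]
  [0, 0, 0, 5]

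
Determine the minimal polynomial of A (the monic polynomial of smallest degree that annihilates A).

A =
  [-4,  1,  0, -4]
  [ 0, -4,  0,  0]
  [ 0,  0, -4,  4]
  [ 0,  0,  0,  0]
x^3 + 8*x^2 + 16*x

The characteristic polynomial is χ_A(x) = x*(x + 4)^3, so the eigenvalues are known. The minimal polynomial is
  m_A(x) = Π_λ (x − λ)^{k_λ}
where k_λ is the size of the *largest* Jordan block for λ (equivalently, the smallest k with (A − λI)^k v = 0 for every generalised eigenvector v of λ).

  λ = -4: largest Jordan block has size 2, contributing (x + 4)^2
  λ = 0: largest Jordan block has size 1, contributing (x − 0)

So m_A(x) = x*(x + 4)^2 = x^3 + 8*x^2 + 16*x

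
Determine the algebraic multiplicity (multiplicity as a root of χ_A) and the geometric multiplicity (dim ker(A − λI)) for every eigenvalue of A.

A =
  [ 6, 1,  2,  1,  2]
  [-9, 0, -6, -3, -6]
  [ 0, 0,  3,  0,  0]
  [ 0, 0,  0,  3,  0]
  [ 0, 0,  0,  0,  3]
λ = 3: alg = 5, geom = 4

Step 1 — factor the characteristic polynomial to read off the algebraic multiplicities:
  χ_A(x) = (x - 3)^5

Step 2 — compute geometric multiplicities via the rank-nullity identity g(λ) = n − rank(A − λI):
  rank(A − (3)·I) = 1, so dim ker(A − (3)·I) = n − 1 = 4

Summary:
  λ = 3: algebraic multiplicity = 5, geometric multiplicity = 4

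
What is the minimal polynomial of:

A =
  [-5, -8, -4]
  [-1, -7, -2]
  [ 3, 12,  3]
x^2 + 6*x + 9

The characteristic polynomial is χ_A(x) = (x + 3)^3, so the eigenvalues are known. The minimal polynomial is
  m_A(x) = Π_λ (x − λ)^{k_λ}
where k_λ is the size of the *largest* Jordan block for λ (equivalently, the smallest k with (A − λI)^k v = 0 for every generalised eigenvector v of λ).

  λ = -3: largest Jordan block has size 2, contributing (x + 3)^2

So m_A(x) = (x + 3)^2 = x^2 + 6*x + 9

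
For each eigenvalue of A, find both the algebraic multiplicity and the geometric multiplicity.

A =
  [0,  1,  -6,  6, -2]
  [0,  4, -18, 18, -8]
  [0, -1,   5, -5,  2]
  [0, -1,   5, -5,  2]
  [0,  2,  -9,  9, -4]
λ = 0: alg = 5, geom = 3

Step 1 — factor the characteristic polynomial to read off the algebraic multiplicities:
  χ_A(x) = x^5

Step 2 — compute geometric multiplicities via the rank-nullity identity g(λ) = n − rank(A − λI):
  rank(A − (0)·I) = 2, so dim ker(A − (0)·I) = n − 2 = 3

Summary:
  λ = 0: algebraic multiplicity = 5, geometric multiplicity = 3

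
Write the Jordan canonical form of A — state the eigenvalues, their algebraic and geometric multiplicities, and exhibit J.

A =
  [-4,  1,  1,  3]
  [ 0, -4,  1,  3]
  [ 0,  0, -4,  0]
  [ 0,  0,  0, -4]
J_3(-4) ⊕ J_1(-4)

The characteristic polynomial is
  det(x·I − A) = x^4 + 16*x^3 + 96*x^2 + 256*x + 256 = (x + 4)^4

Eigenvalues and multiplicities (the geometric multiplicity of λ is n − rank(A − λI), which equals the number of Jordan blocks for λ):
  λ = -4: algebraic multiplicity = 4, geometric multiplicity = 2

Determining the block sizes for each eigenvalue:
  λ = -4: with am = 4 and gm = 2, the partition is not yet determined (e.g. several partitions of 4 into 2 parts exist). Let N = A − (-4)·I. Computing rank(N^1) = 2, rank(N^2) = 1, rank(N^3) = 0; the number of blocks of size ≥ j is rank(N^{j−1}) − rank(N^j), giving [2, 1, 1]. So we have 1 block(s) of size 3, 1 block(s) of size 1 → block sizes [3, 1]

Assembling the blocks gives a Jordan form
J =
  [-4,  1,  0,  0]
  [ 0, -4,  1,  0]
  [ 0,  0, -4,  0]
  [ 0,  0,  0, -4]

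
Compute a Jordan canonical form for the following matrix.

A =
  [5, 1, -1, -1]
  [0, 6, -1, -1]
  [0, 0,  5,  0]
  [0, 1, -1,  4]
J_2(5) ⊕ J_1(5) ⊕ J_1(5)

The characteristic polynomial is
  det(x·I − A) = x^4 - 20*x^3 + 150*x^2 - 500*x + 625 = (x - 5)^4

Eigenvalues and multiplicities (the geometric multiplicity of λ is n − rank(A − λI), which equals the number of Jordan blocks for λ):
  λ = 5: algebraic multiplicity = 4, geometric multiplicity = 3

Determining the block sizes for each eigenvalue:
  λ = 5: 3 blocks summing to 4 forces exactly one block of size 2 and the rest size 1 → block sizes [2, 1, 1]

Assembling the blocks gives a Jordan form
J =
  [5, 1, 0, 0]
  [0, 5, 0, 0]
  [0, 0, 5, 0]
  [0, 0, 0, 5]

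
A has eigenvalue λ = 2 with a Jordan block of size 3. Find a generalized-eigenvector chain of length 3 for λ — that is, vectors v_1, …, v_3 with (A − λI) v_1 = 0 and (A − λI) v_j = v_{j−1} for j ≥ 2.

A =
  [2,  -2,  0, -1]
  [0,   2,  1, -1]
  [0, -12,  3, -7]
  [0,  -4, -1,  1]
A Jordan chain for λ = 2 of length 3:
v_1 = (4, -8, 16, 16)ᵀ
v_2 = (-2, 0, -12, -4)ᵀ
v_3 = (0, 1, 0, 0)ᵀ

Let N = A − (2)·I. We want v_3 with N^3 v_3 = 0 but N^2 v_3 ≠ 0; then v_{j-1} := N · v_j for j = 3, …, 2.

Pick v_3 = (0, 1, 0, 0)ᵀ.
Then v_2 = N · v_3 = (-2, 0, -12, -4)ᵀ.
Then v_1 = N · v_2 = (4, -8, 16, 16)ᵀ.

Sanity check: (A − (2)·I) v_1 = (0, 0, 0, 0)ᵀ = 0. ✓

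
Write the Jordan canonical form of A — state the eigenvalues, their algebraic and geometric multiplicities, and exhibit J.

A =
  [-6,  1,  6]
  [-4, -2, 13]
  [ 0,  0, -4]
J_3(-4)

The characteristic polynomial is
  det(x·I − A) = x^3 + 12*x^2 + 48*x + 64 = (x + 4)^3

Eigenvalues and multiplicities (the geometric multiplicity of λ is n − rank(A − λI), which equals the number of Jordan blocks for λ):
  λ = -4: algebraic multiplicity = 3, geometric multiplicity = 1

Determining the block sizes for each eigenvalue:
  λ = -4: one block (gm = 1), so the single block has size am = 3 → block sizes [3]

Assembling the blocks gives a Jordan form
J =
  [-4,  1,  0]
  [ 0, -4,  1]
  [ 0,  0, -4]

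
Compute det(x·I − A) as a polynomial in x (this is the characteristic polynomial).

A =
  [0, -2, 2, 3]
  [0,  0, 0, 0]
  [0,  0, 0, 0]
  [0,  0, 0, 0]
x^4

Expanding det(x·I − A) (e.g. by cofactor expansion or by noting that A is similar to its Jordan form J, which has the same characteristic polynomial as A) gives
  χ_A(x) = x^4
which factors as x^4. The eigenvalues (with algebraic multiplicities) are λ = 0 with multiplicity 4.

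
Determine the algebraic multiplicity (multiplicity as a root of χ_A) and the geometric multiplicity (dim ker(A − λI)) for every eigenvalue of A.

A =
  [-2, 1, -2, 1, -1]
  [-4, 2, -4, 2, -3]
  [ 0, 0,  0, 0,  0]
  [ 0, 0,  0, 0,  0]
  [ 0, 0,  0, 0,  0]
λ = 0: alg = 5, geom = 3

Step 1 — factor the characteristic polynomial to read off the algebraic multiplicities:
  χ_A(x) = x^5

Step 2 — compute geometric multiplicities via the rank-nullity identity g(λ) = n − rank(A − λI):
  rank(A − (0)·I) = 2, so dim ker(A − (0)·I) = n − 2 = 3

Summary:
  λ = 0: algebraic multiplicity = 5, geometric multiplicity = 3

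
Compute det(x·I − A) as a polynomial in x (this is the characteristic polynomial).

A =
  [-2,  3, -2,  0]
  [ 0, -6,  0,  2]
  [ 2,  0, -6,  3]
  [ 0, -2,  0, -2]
x^4 + 16*x^3 + 96*x^2 + 256*x + 256

Expanding det(x·I − A) (e.g. by cofactor expansion or by noting that A is similar to its Jordan form J, which has the same characteristic polynomial as A) gives
  χ_A(x) = x^4 + 16*x^3 + 96*x^2 + 256*x + 256
which factors as (x + 4)^4. The eigenvalues (with algebraic multiplicities) are λ = -4 with multiplicity 4.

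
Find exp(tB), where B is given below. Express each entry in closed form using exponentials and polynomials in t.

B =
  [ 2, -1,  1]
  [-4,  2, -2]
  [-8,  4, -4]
e^{tB} =
  [2*t + 1, -t, t]
  [-4*t, 2*t + 1, -2*t]
  [-8*t, 4*t, 1 - 4*t]

Strategy: write B = P · J · P⁻¹ where J is a Jordan canonical form, so e^{tB} = P · e^{tJ} · P⁻¹, and e^{tJ} can be computed block-by-block.

B has Jordan form
J =
  [0, 1, 0]
  [0, 0, 0]
  [0, 0, 0]
(up to reordering of blocks).

Per-block formulas:
  For a 1×1 block at λ = 0: exp(t · [0]) = [e^(0t)].
  For a 2×2 Jordan block J_2(0): exp(t · J_2(0)) = e^(0t)·(I + t·N), where N is the 2×2 nilpotent shift.

After assembling e^{tJ} and conjugating by P, we get:

e^{tB} =
  [2*t + 1, -t, t]
  [-4*t, 2*t + 1, -2*t]
  [-8*t, 4*t, 1 - 4*t]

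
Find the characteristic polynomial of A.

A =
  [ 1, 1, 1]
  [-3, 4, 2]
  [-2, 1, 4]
x^3 - 9*x^2 + 27*x - 27

Expanding det(x·I − A) (e.g. by cofactor expansion or by noting that A is similar to its Jordan form J, which has the same characteristic polynomial as A) gives
  χ_A(x) = x^3 - 9*x^2 + 27*x - 27
which factors as (x - 3)^3. The eigenvalues (with algebraic multiplicities) are λ = 3 with multiplicity 3.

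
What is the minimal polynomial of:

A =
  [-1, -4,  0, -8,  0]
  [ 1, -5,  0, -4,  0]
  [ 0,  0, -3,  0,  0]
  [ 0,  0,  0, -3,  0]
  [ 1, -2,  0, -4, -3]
x^2 + 6*x + 9

The characteristic polynomial is χ_A(x) = (x + 3)^5, so the eigenvalues are known. The minimal polynomial is
  m_A(x) = Π_λ (x − λ)^{k_λ}
where k_λ is the size of the *largest* Jordan block for λ (equivalently, the smallest k with (A − λI)^k v = 0 for every generalised eigenvector v of λ).

  λ = -3: largest Jordan block has size 2, contributing (x + 3)^2

So m_A(x) = (x + 3)^2 = x^2 + 6*x + 9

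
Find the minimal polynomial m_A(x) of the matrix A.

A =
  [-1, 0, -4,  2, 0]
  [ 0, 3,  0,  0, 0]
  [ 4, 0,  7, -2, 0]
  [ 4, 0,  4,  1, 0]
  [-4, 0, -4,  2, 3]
x^2 - 4*x + 3

The characteristic polynomial is χ_A(x) = (x - 3)^4*(x - 1), so the eigenvalues are known. The minimal polynomial is
  m_A(x) = Π_λ (x − λ)^{k_λ}
where k_λ is the size of the *largest* Jordan block for λ (equivalently, the smallest k with (A − λI)^k v = 0 for every generalised eigenvector v of λ).

  λ = 1: largest Jordan block has size 1, contributing (x − 1)
  λ = 3: largest Jordan block has size 1, contributing (x − 3)

So m_A(x) = (x - 3)*(x - 1) = x^2 - 4*x + 3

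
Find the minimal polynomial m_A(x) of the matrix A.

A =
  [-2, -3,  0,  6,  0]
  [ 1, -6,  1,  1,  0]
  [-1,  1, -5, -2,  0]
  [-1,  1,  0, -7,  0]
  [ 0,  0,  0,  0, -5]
x^3 + 15*x^2 + 75*x + 125

The characteristic polynomial is χ_A(x) = (x + 5)^5, so the eigenvalues are known. The minimal polynomial is
  m_A(x) = Π_λ (x − λ)^{k_λ}
where k_λ is the size of the *largest* Jordan block for λ (equivalently, the smallest k with (A − λI)^k v = 0 for every generalised eigenvector v of λ).

  λ = -5: largest Jordan block has size 3, contributing (x + 5)^3

So m_A(x) = (x + 5)^3 = x^3 + 15*x^2 + 75*x + 125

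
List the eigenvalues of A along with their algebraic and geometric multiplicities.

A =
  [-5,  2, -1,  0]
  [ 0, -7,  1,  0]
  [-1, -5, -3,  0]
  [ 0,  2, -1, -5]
λ = -5: alg = 4, geom = 2

Step 1 — factor the characteristic polynomial to read off the algebraic multiplicities:
  χ_A(x) = (x + 5)^4

Step 2 — compute geometric multiplicities via the rank-nullity identity g(λ) = n − rank(A − λI):
  rank(A − (-5)·I) = 2, so dim ker(A − (-5)·I) = n − 2 = 2

Summary:
  λ = -5: algebraic multiplicity = 4, geometric multiplicity = 2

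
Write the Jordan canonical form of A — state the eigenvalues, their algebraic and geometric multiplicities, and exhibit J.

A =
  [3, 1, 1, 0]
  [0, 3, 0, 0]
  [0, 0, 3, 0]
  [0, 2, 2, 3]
J_2(3) ⊕ J_1(3) ⊕ J_1(3)

The characteristic polynomial is
  det(x·I − A) = x^4 - 12*x^3 + 54*x^2 - 108*x + 81 = (x - 3)^4

Eigenvalues and multiplicities (the geometric multiplicity of λ is n − rank(A − λI), which equals the number of Jordan blocks for λ):
  λ = 3: algebraic multiplicity = 4, geometric multiplicity = 3

Determining the block sizes for each eigenvalue:
  λ = 3: 3 blocks summing to 4 forces exactly one block of size 2 and the rest size 1 → block sizes [2, 1, 1]

Assembling the blocks gives a Jordan form
J =
  [3, 1, 0, 0]
  [0, 3, 0, 0]
  [0, 0, 3, 0]
  [0, 0, 0, 3]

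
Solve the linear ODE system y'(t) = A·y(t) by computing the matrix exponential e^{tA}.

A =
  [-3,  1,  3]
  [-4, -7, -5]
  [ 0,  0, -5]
e^{tA} =
  [2*t*exp(-5*t) + exp(-5*t), t*exp(-5*t), t^2*exp(-5*t)/2 + 3*t*exp(-5*t)]
  [-4*t*exp(-5*t), -2*t*exp(-5*t) + exp(-5*t), -t^2*exp(-5*t) - 5*t*exp(-5*t)]
  [0, 0, exp(-5*t)]

Strategy: write A = P · J · P⁻¹ where J is a Jordan canonical form, so e^{tA} = P · e^{tJ} · P⁻¹, and e^{tJ} can be computed block-by-block.

A has Jordan form
J =
  [-5,  1,  0]
  [ 0, -5,  1]
  [ 0,  0, -5]
(up to reordering of blocks).

Per-block formulas:
  For a 3×3 Jordan block J_3(-5): exp(t · J_3(-5)) = e^(-5t)·(I + t·N + (t^2/2)·N^2), where N is the 3×3 nilpotent shift.

After assembling e^{tJ} and conjugating by P, we get:

e^{tA} =
  [2*t*exp(-5*t) + exp(-5*t), t*exp(-5*t), t^2*exp(-5*t)/2 + 3*t*exp(-5*t)]
  [-4*t*exp(-5*t), -2*t*exp(-5*t) + exp(-5*t), -t^2*exp(-5*t) - 5*t*exp(-5*t)]
  [0, 0, exp(-5*t)]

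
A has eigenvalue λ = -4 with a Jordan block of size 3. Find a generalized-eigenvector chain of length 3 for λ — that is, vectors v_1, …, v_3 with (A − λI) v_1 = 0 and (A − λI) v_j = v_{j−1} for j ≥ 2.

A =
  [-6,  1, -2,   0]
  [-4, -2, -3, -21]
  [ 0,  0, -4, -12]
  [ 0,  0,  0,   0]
A Jordan chain for λ = -4 of length 3:
v_1 = (1, 2, 0, 0)ᵀ
v_2 = (-2, -3, 0, 0)ᵀ
v_3 = (0, 0, 1, 0)ᵀ

Let N = A − (-4)·I. We want v_3 with N^3 v_3 = 0 but N^2 v_3 ≠ 0; then v_{j-1} := N · v_j for j = 3, …, 2.

Pick v_3 = (0, 0, 1, 0)ᵀ.
Then v_2 = N · v_3 = (-2, -3, 0, 0)ᵀ.
Then v_1 = N · v_2 = (1, 2, 0, 0)ᵀ.

Sanity check: (A − (-4)·I) v_1 = (0, 0, 0, 0)ᵀ = 0. ✓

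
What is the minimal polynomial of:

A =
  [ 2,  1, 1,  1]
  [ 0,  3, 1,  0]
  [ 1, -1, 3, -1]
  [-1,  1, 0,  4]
x^3 - 9*x^2 + 27*x - 27

The characteristic polynomial is χ_A(x) = (x - 3)^4, so the eigenvalues are known. The minimal polynomial is
  m_A(x) = Π_λ (x − λ)^{k_λ}
where k_λ is the size of the *largest* Jordan block for λ (equivalently, the smallest k with (A − λI)^k v = 0 for every generalised eigenvector v of λ).

  λ = 3: largest Jordan block has size 3, contributing (x − 3)^3

So m_A(x) = (x - 3)^3 = x^3 - 9*x^2 + 27*x - 27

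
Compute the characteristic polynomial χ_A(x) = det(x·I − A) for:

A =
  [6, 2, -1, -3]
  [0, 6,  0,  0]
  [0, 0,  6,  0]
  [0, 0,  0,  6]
x^4 - 24*x^3 + 216*x^2 - 864*x + 1296

Expanding det(x·I − A) (e.g. by cofactor expansion or by noting that A is similar to its Jordan form J, which has the same characteristic polynomial as A) gives
  χ_A(x) = x^4 - 24*x^3 + 216*x^2 - 864*x + 1296
which factors as (x - 6)^4. The eigenvalues (with algebraic multiplicities) are λ = 6 with multiplicity 4.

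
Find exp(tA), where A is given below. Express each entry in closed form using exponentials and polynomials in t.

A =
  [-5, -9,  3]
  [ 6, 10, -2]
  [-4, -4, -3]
e^{tA} =
  [6*t*exp(-t) - 2*exp(4*t) + 3*exp(-t), 6*t*exp(-t) - 3*exp(4*t) + 3*exp(-t), 3*t*exp(-t)]
  [-4*t*exp(-t) + 2*exp(4*t) - 2*exp(-t), -4*t*exp(-t) + 3*exp(4*t) - 2*exp(-t), -2*t*exp(-t)]
  [-4*t*exp(-t), -4*t*exp(-t), -2*t*exp(-t) + exp(-t)]

Strategy: write A = P · J · P⁻¹ where J is a Jordan canonical form, so e^{tA} = P · e^{tJ} · P⁻¹, and e^{tJ} can be computed block-by-block.

A has Jordan form
J =
  [-1,  1, 0]
  [ 0, -1, 0]
  [ 0,  0, 4]
(up to reordering of blocks).

Per-block formulas:
  For a 1×1 block at λ = 4: exp(t · [4]) = [e^(4t)].
  For a 2×2 Jordan block J_2(-1): exp(t · J_2(-1)) = e^(-1t)·(I + t·N), where N is the 2×2 nilpotent shift.

After assembling e^{tJ} and conjugating by P, we get:

e^{tA} =
  [6*t*exp(-t) - 2*exp(4*t) + 3*exp(-t), 6*t*exp(-t) - 3*exp(4*t) + 3*exp(-t), 3*t*exp(-t)]
  [-4*t*exp(-t) + 2*exp(4*t) - 2*exp(-t), -4*t*exp(-t) + 3*exp(4*t) - 2*exp(-t), -2*t*exp(-t)]
  [-4*t*exp(-t), -4*t*exp(-t), -2*t*exp(-t) + exp(-t)]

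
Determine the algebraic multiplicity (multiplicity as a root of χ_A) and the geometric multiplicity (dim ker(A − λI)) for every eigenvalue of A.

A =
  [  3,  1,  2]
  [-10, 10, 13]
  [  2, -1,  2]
λ = 5: alg = 3, geom = 1

Step 1 — factor the characteristic polynomial to read off the algebraic multiplicities:
  χ_A(x) = (x - 5)^3

Step 2 — compute geometric multiplicities via the rank-nullity identity g(λ) = n − rank(A − λI):
  rank(A − (5)·I) = 2, so dim ker(A − (5)·I) = n − 2 = 1

Summary:
  λ = 5: algebraic multiplicity = 3, geometric multiplicity = 1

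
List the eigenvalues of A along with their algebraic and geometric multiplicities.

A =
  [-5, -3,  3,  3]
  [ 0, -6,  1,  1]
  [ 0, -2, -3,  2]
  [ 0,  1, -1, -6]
λ = -5: alg = 4, geom = 3

Step 1 — factor the characteristic polynomial to read off the algebraic multiplicities:
  χ_A(x) = (x + 5)^4

Step 2 — compute geometric multiplicities via the rank-nullity identity g(λ) = n − rank(A − λI):
  rank(A − (-5)·I) = 1, so dim ker(A − (-5)·I) = n − 1 = 3

Summary:
  λ = -5: algebraic multiplicity = 4, geometric multiplicity = 3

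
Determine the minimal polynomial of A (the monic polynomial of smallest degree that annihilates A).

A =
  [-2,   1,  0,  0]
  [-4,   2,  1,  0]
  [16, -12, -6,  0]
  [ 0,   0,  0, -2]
x^3 + 6*x^2 + 12*x + 8

The characteristic polynomial is χ_A(x) = (x + 2)^4, so the eigenvalues are known. The minimal polynomial is
  m_A(x) = Π_λ (x − λ)^{k_λ}
where k_λ is the size of the *largest* Jordan block for λ (equivalently, the smallest k with (A − λI)^k v = 0 for every generalised eigenvector v of λ).

  λ = -2: largest Jordan block has size 3, contributing (x + 2)^3

So m_A(x) = (x + 2)^3 = x^3 + 6*x^2 + 12*x + 8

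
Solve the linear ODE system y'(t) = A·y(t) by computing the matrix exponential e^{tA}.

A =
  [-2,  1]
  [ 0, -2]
e^{tA} =
  [exp(-2*t), t*exp(-2*t)]
  [0, exp(-2*t)]

Strategy: write A = P · J · P⁻¹ where J is a Jordan canonical form, so e^{tA} = P · e^{tJ} · P⁻¹, and e^{tJ} can be computed block-by-block.

A has Jordan form
J =
  [-2,  1]
  [ 0, -2]
(up to reordering of blocks).

Per-block formulas:
  For a 2×2 Jordan block J_2(-2): exp(t · J_2(-2)) = e^(-2t)·(I + t·N), where N is the 2×2 nilpotent shift.

After assembling e^{tJ} and conjugating by P, we get:

e^{tA} =
  [exp(-2*t), t*exp(-2*t)]
  [0, exp(-2*t)]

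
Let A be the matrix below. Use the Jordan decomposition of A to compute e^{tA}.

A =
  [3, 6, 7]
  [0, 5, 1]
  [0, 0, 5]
e^{tA} =
  [exp(3*t), 3*exp(5*t) - 3*exp(3*t), 3*t*exp(5*t) + 2*exp(5*t) - 2*exp(3*t)]
  [0, exp(5*t), t*exp(5*t)]
  [0, 0, exp(5*t)]

Strategy: write A = P · J · P⁻¹ where J is a Jordan canonical form, so e^{tA} = P · e^{tJ} · P⁻¹, and e^{tJ} can be computed block-by-block.

A has Jordan form
J =
  [3, 0, 0]
  [0, 5, 1]
  [0, 0, 5]
(up to reordering of blocks).

Per-block formulas:
  For a 1×1 block at λ = 3: exp(t · [3]) = [e^(3t)].
  For a 2×2 Jordan block J_2(5): exp(t · J_2(5)) = e^(5t)·(I + t·N), where N is the 2×2 nilpotent shift.

After assembling e^{tJ} and conjugating by P, we get:

e^{tA} =
  [exp(3*t), 3*exp(5*t) - 3*exp(3*t), 3*t*exp(5*t) + 2*exp(5*t) - 2*exp(3*t)]
  [0, exp(5*t), t*exp(5*t)]
  [0, 0, exp(5*t)]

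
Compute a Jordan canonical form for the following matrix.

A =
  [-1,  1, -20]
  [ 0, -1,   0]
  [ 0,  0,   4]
J_2(-1) ⊕ J_1(4)

The characteristic polynomial is
  det(x·I − A) = x^3 - 2*x^2 - 7*x - 4 = (x - 4)*(x + 1)^2

Eigenvalues and multiplicities (the geometric multiplicity of λ is n − rank(A − λI), which equals the number of Jordan blocks for λ):
  λ = -1: algebraic multiplicity = 2, geometric multiplicity = 1
  λ = 4: algebraic multiplicity = 1, geometric multiplicity = 1

Determining the block sizes for each eigenvalue:
  λ = -1: one block (gm = 1), so the single block has size am = 2 → block sizes [2]
  λ = 4: one block (gm = 1), so the single block has size am = 1 → block sizes [1]

Assembling the blocks gives a Jordan form
J =
  [-1,  1, 0]
  [ 0, -1, 0]
  [ 0,  0, 4]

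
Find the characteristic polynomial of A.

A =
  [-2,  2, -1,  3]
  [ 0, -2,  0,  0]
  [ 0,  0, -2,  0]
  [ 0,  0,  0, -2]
x^4 + 8*x^3 + 24*x^2 + 32*x + 16

Expanding det(x·I − A) (e.g. by cofactor expansion or by noting that A is similar to its Jordan form J, which has the same characteristic polynomial as A) gives
  χ_A(x) = x^4 + 8*x^3 + 24*x^2 + 32*x + 16
which factors as (x + 2)^4. The eigenvalues (with algebraic multiplicities) are λ = -2 with multiplicity 4.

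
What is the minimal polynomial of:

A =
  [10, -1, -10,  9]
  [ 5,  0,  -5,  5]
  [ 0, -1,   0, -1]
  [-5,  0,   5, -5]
x^3 - 5*x^2

The characteristic polynomial is χ_A(x) = x^3*(x - 5), so the eigenvalues are known. The minimal polynomial is
  m_A(x) = Π_λ (x − λ)^{k_λ}
where k_λ is the size of the *largest* Jordan block for λ (equivalently, the smallest k with (A − λI)^k v = 0 for every generalised eigenvector v of λ).

  λ = 0: largest Jordan block has size 2, contributing (x − 0)^2
  λ = 5: largest Jordan block has size 1, contributing (x − 5)

So m_A(x) = x^2*(x - 5) = x^3 - 5*x^2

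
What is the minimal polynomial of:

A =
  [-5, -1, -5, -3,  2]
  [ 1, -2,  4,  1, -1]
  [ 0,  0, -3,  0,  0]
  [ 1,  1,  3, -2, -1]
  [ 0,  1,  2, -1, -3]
x^3 + 9*x^2 + 27*x + 27

The characteristic polynomial is χ_A(x) = (x + 3)^5, so the eigenvalues are known. The minimal polynomial is
  m_A(x) = Π_λ (x − λ)^{k_λ}
where k_λ is the size of the *largest* Jordan block for λ (equivalently, the smallest k with (A − λI)^k v = 0 for every generalised eigenvector v of λ).

  λ = -3: largest Jordan block has size 3, contributing (x + 3)^3

So m_A(x) = (x + 3)^3 = x^3 + 9*x^2 + 27*x + 27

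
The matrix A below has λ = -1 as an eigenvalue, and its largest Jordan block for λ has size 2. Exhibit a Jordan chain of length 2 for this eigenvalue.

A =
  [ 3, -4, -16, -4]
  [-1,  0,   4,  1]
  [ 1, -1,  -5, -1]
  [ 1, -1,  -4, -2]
A Jordan chain for λ = -1 of length 2:
v_1 = (4, -1, 1, 1)ᵀ
v_2 = (1, 0, 0, 0)ᵀ

Let N = A − (-1)·I. We want v_2 with N^2 v_2 = 0 but N^1 v_2 ≠ 0; then v_{j-1} := N · v_j for j = 2, …, 2.

Pick v_2 = (1, 0, 0, 0)ᵀ.
Then v_1 = N · v_2 = (4, -1, 1, 1)ᵀ.

Sanity check: (A − (-1)·I) v_1 = (0, 0, 0, 0)ᵀ = 0. ✓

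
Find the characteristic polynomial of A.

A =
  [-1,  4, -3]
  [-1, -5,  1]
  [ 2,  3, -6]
x^3 + 12*x^2 + 48*x + 64

Expanding det(x·I − A) (e.g. by cofactor expansion or by noting that A is similar to its Jordan form J, which has the same characteristic polynomial as A) gives
  χ_A(x) = x^3 + 12*x^2 + 48*x + 64
which factors as (x + 4)^3. The eigenvalues (with algebraic multiplicities) are λ = -4 with multiplicity 3.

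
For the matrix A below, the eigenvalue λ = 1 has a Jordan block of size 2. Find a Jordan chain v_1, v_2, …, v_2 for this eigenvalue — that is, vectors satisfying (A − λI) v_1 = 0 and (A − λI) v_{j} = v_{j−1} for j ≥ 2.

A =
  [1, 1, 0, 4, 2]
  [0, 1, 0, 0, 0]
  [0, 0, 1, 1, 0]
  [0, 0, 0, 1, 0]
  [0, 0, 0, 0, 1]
A Jordan chain for λ = 1 of length 2:
v_1 = (1, 0, 0, 0, 0)ᵀ
v_2 = (0, 1, 0, 0, 0)ᵀ

Let N = A − (1)·I. We want v_2 with N^2 v_2 = 0 but N^1 v_2 ≠ 0; then v_{j-1} := N · v_j for j = 2, …, 2.

Pick v_2 = (0, 1, 0, 0, 0)ᵀ.
Then v_1 = N · v_2 = (1, 0, 0, 0, 0)ᵀ.

Sanity check: (A − (1)·I) v_1 = (0, 0, 0, 0, 0)ᵀ = 0. ✓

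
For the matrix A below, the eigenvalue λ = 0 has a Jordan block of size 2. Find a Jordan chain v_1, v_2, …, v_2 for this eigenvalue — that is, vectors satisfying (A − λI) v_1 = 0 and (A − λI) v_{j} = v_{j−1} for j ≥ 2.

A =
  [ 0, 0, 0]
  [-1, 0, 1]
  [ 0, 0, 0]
A Jordan chain for λ = 0 of length 2:
v_1 = (0, -1, 0)ᵀ
v_2 = (1, 0, 0)ᵀ

Let N = A − (0)·I. We want v_2 with N^2 v_2 = 0 but N^1 v_2 ≠ 0; then v_{j-1} := N · v_j for j = 2, …, 2.

Pick v_2 = (1, 0, 0)ᵀ.
Then v_1 = N · v_2 = (0, -1, 0)ᵀ.

Sanity check: (A − (0)·I) v_1 = (0, 0, 0)ᵀ = 0. ✓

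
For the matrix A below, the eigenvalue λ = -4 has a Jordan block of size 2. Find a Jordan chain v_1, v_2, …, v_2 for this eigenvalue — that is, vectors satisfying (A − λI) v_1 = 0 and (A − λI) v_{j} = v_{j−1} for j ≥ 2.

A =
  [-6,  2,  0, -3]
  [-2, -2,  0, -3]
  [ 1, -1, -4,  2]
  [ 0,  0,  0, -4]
A Jordan chain for λ = -4 of length 2:
v_1 = (-2, -2, 1, 0)ᵀ
v_2 = (1, 0, 0, 0)ᵀ

Let N = A − (-4)·I. We want v_2 with N^2 v_2 = 0 but N^1 v_2 ≠ 0; then v_{j-1} := N · v_j for j = 2, …, 2.

Pick v_2 = (1, 0, 0, 0)ᵀ.
Then v_1 = N · v_2 = (-2, -2, 1, 0)ᵀ.

Sanity check: (A − (-4)·I) v_1 = (0, 0, 0, 0)ᵀ = 0. ✓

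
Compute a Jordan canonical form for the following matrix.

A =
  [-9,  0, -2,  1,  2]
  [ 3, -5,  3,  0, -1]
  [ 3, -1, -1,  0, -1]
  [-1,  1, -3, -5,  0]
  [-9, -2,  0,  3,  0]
J_3(-4) ⊕ J_2(-4)

The characteristic polynomial is
  det(x·I − A) = x^5 + 20*x^4 + 160*x^3 + 640*x^2 + 1280*x + 1024 = (x + 4)^5

Eigenvalues and multiplicities (the geometric multiplicity of λ is n − rank(A − λI), which equals the number of Jordan blocks for λ):
  λ = -4: algebraic multiplicity = 5, geometric multiplicity = 2

Determining the block sizes for each eigenvalue:
  λ = -4: with am = 5 and gm = 2, the partition is not yet determined (e.g. several partitions of 5 into 2 parts exist). Let N = A − (-4)·I. Computing rank(N^1) = 3, rank(N^2) = 1, rank(N^3) = 0; the number of blocks of size ≥ j is rank(N^{j−1}) − rank(N^j), giving [2, 2, 1]. So we have 1 block(s) of size 3, 1 block(s) of size 2 → block sizes [3, 2]

Assembling the blocks gives a Jordan form
J =
  [-4,  1,  0,  0,  0]
  [ 0, -4,  1,  0,  0]
  [ 0,  0, -4,  0,  0]
  [ 0,  0,  0, -4,  1]
  [ 0,  0,  0,  0, -4]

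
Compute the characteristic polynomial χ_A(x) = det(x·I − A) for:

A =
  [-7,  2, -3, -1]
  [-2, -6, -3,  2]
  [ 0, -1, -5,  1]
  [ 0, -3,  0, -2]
x^4 + 20*x^3 + 150*x^2 + 500*x + 625

Expanding det(x·I − A) (e.g. by cofactor expansion or by noting that A is similar to its Jordan form J, which has the same characteristic polynomial as A) gives
  χ_A(x) = x^4 + 20*x^3 + 150*x^2 + 500*x + 625
which factors as (x + 5)^4. The eigenvalues (with algebraic multiplicities) are λ = -5 with multiplicity 4.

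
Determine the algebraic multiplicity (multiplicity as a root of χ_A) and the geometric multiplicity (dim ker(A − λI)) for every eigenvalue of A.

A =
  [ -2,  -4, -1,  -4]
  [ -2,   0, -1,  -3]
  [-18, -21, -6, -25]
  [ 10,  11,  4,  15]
λ = 1: alg = 1, geom = 1; λ = 2: alg = 3, geom = 1

Step 1 — factor the characteristic polynomial to read off the algebraic multiplicities:
  χ_A(x) = (x - 2)^3*(x - 1)

Step 2 — compute geometric multiplicities via the rank-nullity identity g(λ) = n − rank(A − λI):
  rank(A − (1)·I) = 3, so dim ker(A − (1)·I) = n − 3 = 1
  rank(A − (2)·I) = 3, so dim ker(A − (2)·I) = n − 3 = 1

Summary:
  λ = 1: algebraic multiplicity = 1, geometric multiplicity = 1
  λ = 2: algebraic multiplicity = 3, geometric multiplicity = 1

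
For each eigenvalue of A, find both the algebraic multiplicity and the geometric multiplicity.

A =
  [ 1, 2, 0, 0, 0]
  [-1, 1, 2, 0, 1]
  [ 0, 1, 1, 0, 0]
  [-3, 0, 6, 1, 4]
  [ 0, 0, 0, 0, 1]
λ = 1: alg = 5, geom = 2

Step 1 — factor the characteristic polynomial to read off the algebraic multiplicities:
  χ_A(x) = (x - 1)^5

Step 2 — compute geometric multiplicities via the rank-nullity identity g(λ) = n − rank(A − λI):
  rank(A − (1)·I) = 3, so dim ker(A − (1)·I) = n − 3 = 2

Summary:
  λ = 1: algebraic multiplicity = 5, geometric multiplicity = 2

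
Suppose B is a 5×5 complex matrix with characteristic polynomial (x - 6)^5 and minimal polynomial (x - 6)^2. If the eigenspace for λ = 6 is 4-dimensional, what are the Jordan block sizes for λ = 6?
Block sizes for λ = 6: [2, 1, 1, 1]

Step 1 — from the characteristic polynomial, algebraic multiplicity of λ = 6 is 5. From dim ker(B − (6)·I) = 4, there are exactly 4 Jordan blocks for λ = 6.
Step 2 — from the minimal polynomial, the factor (x − 6)^2 tells us the largest block for λ = 6 has size 2.
Step 3 — with total size 5, 4 blocks, and largest block 2, the block sizes (in nonincreasing order) are [2, 1, 1, 1].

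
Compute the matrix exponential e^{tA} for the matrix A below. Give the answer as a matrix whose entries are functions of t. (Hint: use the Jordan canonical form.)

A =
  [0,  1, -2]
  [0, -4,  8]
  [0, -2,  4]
e^{tA} =
  [1, t, -2*t]
  [0, 1 - 4*t, 8*t]
  [0, -2*t, 4*t + 1]

Strategy: write A = P · J · P⁻¹ where J is a Jordan canonical form, so e^{tA} = P · e^{tJ} · P⁻¹, and e^{tJ} can be computed block-by-block.

A has Jordan form
J =
  [0, 1, 0]
  [0, 0, 0]
  [0, 0, 0]
(up to reordering of blocks).

Per-block formulas:
  For a 2×2 Jordan block J_2(0): exp(t · J_2(0)) = e^(0t)·(I + t·N), where N is the 2×2 nilpotent shift.
  For a 1×1 block at λ = 0: exp(t · [0]) = [e^(0t)].

After assembling e^{tJ} and conjugating by P, we get:

e^{tA} =
  [1, t, -2*t]
  [0, 1 - 4*t, 8*t]
  [0, -2*t, 4*t + 1]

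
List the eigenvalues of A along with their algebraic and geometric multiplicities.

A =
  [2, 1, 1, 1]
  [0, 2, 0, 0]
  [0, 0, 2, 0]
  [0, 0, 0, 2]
λ = 2: alg = 4, geom = 3

Step 1 — factor the characteristic polynomial to read off the algebraic multiplicities:
  χ_A(x) = (x - 2)^4

Step 2 — compute geometric multiplicities via the rank-nullity identity g(λ) = n − rank(A − λI):
  rank(A − (2)·I) = 1, so dim ker(A − (2)·I) = n − 1 = 3

Summary:
  λ = 2: algebraic multiplicity = 4, geometric multiplicity = 3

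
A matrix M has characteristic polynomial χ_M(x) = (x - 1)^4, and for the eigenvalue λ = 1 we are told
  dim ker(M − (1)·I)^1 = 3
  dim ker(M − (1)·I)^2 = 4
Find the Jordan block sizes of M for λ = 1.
Block sizes for λ = 1: [2, 1, 1]

From the dimensions of kernels of powers, the number of Jordan blocks of size at least j is d_j − d_{j−1} where d_j = dim ker(N^j) (with d_0 = 0). Computing the differences gives [3, 1].
The number of blocks of size exactly k is (#blocks of size ≥ k) − (#blocks of size ≥ k + 1), so the partition is: 2 block(s) of size 1, 1 block(s) of size 2.
In nonincreasing order the block sizes are [2, 1, 1].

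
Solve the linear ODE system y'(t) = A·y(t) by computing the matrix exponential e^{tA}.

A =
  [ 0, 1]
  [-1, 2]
e^{tA} =
  [-t*exp(t) + exp(t), t*exp(t)]
  [-t*exp(t), t*exp(t) + exp(t)]

Strategy: write A = P · J · P⁻¹ where J is a Jordan canonical form, so e^{tA} = P · e^{tJ} · P⁻¹, and e^{tJ} can be computed block-by-block.

A has Jordan form
J =
  [1, 1]
  [0, 1]
(up to reordering of blocks).

Per-block formulas:
  For a 2×2 Jordan block J_2(1): exp(t · J_2(1)) = e^(1t)·(I + t·N), where N is the 2×2 nilpotent shift.

After assembling e^{tJ} and conjugating by P, we get:

e^{tA} =
  [-t*exp(t) + exp(t), t*exp(t)]
  [-t*exp(t), t*exp(t) + exp(t)]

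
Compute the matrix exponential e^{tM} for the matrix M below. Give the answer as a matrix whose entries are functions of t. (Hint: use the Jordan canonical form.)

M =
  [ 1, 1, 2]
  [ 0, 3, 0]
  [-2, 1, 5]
e^{tM} =
  [-2*t*exp(3*t) + exp(3*t), t*exp(3*t), 2*t*exp(3*t)]
  [0, exp(3*t), 0]
  [-2*t*exp(3*t), t*exp(3*t), 2*t*exp(3*t) + exp(3*t)]

Strategy: write M = P · J · P⁻¹ where J is a Jordan canonical form, so e^{tM} = P · e^{tJ} · P⁻¹, and e^{tJ} can be computed block-by-block.

M has Jordan form
J =
  [3, 1, 0]
  [0, 3, 0]
  [0, 0, 3]
(up to reordering of blocks).

Per-block formulas:
  For a 2×2 Jordan block J_2(3): exp(t · J_2(3)) = e^(3t)·(I + t·N), where N is the 2×2 nilpotent shift.
  For a 1×1 block at λ = 3: exp(t · [3]) = [e^(3t)].

After assembling e^{tJ} and conjugating by P, we get:

e^{tM} =
  [-2*t*exp(3*t) + exp(3*t), t*exp(3*t), 2*t*exp(3*t)]
  [0, exp(3*t), 0]
  [-2*t*exp(3*t), t*exp(3*t), 2*t*exp(3*t) + exp(3*t)]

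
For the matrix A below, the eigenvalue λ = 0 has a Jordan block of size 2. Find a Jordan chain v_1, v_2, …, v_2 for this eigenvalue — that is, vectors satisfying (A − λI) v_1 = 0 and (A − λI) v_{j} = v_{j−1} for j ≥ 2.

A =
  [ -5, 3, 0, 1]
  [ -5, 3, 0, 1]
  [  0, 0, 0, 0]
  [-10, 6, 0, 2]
A Jordan chain for λ = 0 of length 2:
v_1 = (-5, -5, 0, -10)ᵀ
v_2 = (1, 0, 0, 0)ᵀ

Let N = A − (0)·I. We want v_2 with N^2 v_2 = 0 but N^1 v_2 ≠ 0; then v_{j-1} := N · v_j for j = 2, …, 2.

Pick v_2 = (1, 0, 0, 0)ᵀ.
Then v_1 = N · v_2 = (-5, -5, 0, -10)ᵀ.

Sanity check: (A − (0)·I) v_1 = (0, 0, 0, 0)ᵀ = 0. ✓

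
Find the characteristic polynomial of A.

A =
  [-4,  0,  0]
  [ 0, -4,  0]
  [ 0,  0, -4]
x^3 + 12*x^2 + 48*x + 64

Expanding det(x·I − A) (e.g. by cofactor expansion or by noting that A is similar to its Jordan form J, which has the same characteristic polynomial as A) gives
  χ_A(x) = x^3 + 12*x^2 + 48*x + 64
which factors as (x + 4)^3. The eigenvalues (with algebraic multiplicities) are λ = -4 with multiplicity 3.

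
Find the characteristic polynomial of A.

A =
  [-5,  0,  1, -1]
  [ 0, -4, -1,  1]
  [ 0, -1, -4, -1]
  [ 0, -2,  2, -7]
x^4 + 20*x^3 + 150*x^2 + 500*x + 625

Expanding det(x·I − A) (e.g. by cofactor expansion or by noting that A is similar to its Jordan form J, which has the same characteristic polynomial as A) gives
  χ_A(x) = x^4 + 20*x^3 + 150*x^2 + 500*x + 625
which factors as (x + 5)^4. The eigenvalues (with algebraic multiplicities) are λ = -5 with multiplicity 4.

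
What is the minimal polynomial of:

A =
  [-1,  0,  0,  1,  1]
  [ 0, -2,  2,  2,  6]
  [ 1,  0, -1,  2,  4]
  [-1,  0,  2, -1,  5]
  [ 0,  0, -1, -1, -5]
x^3 + 6*x^2 + 12*x + 8

The characteristic polynomial is χ_A(x) = (x + 2)^5, so the eigenvalues are known. The minimal polynomial is
  m_A(x) = Π_λ (x − λ)^{k_λ}
where k_λ is the size of the *largest* Jordan block for λ (equivalently, the smallest k with (A − λI)^k v = 0 for every generalised eigenvector v of λ).

  λ = -2: largest Jordan block has size 3, contributing (x + 2)^3

So m_A(x) = (x + 2)^3 = x^3 + 6*x^2 + 12*x + 8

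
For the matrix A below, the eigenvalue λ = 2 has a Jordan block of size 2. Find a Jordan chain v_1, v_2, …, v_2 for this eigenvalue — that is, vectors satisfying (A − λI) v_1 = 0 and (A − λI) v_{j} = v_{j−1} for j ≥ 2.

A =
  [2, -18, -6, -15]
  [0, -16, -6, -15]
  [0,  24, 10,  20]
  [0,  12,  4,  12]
A Jordan chain for λ = 2 of length 2:
v_1 = (-18, -18, 24, 12)ᵀ
v_2 = (0, 1, 0, 0)ᵀ

Let N = A − (2)·I. We want v_2 with N^2 v_2 = 0 but N^1 v_2 ≠ 0; then v_{j-1} := N · v_j for j = 2, …, 2.

Pick v_2 = (0, 1, 0, 0)ᵀ.
Then v_1 = N · v_2 = (-18, -18, 24, 12)ᵀ.

Sanity check: (A − (2)·I) v_1 = (0, 0, 0, 0)ᵀ = 0. ✓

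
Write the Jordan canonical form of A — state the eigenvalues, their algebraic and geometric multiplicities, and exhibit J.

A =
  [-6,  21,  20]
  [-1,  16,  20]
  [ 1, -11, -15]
J_2(-5) ⊕ J_1(5)

The characteristic polynomial is
  det(x·I − A) = x^3 + 5*x^2 - 25*x - 125 = (x - 5)*(x + 5)^2

Eigenvalues and multiplicities (the geometric multiplicity of λ is n − rank(A − λI), which equals the number of Jordan blocks for λ):
  λ = -5: algebraic multiplicity = 2, geometric multiplicity = 1
  λ = 5: algebraic multiplicity = 1, geometric multiplicity = 1

Determining the block sizes for each eigenvalue:
  λ = -5: one block (gm = 1), so the single block has size am = 2 → block sizes [2]
  λ = 5: one block (gm = 1), so the single block has size am = 1 → block sizes [1]

Assembling the blocks gives a Jordan form
J =
  [-5,  1, 0]
  [ 0, -5, 0]
  [ 0,  0, 5]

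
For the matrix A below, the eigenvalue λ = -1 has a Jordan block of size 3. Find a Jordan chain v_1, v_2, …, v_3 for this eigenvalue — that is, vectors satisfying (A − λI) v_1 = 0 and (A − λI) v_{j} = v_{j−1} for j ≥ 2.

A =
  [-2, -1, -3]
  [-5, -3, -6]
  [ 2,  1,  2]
A Jordan chain for λ = -1 of length 3:
v_1 = (0, 3, -1)ᵀ
v_2 = (-1, -5, 2)ᵀ
v_3 = (1, 0, 0)ᵀ

Let N = A − (-1)·I. We want v_3 with N^3 v_3 = 0 but N^2 v_3 ≠ 0; then v_{j-1} := N · v_j for j = 3, …, 2.

Pick v_3 = (1, 0, 0)ᵀ.
Then v_2 = N · v_3 = (-1, -5, 2)ᵀ.
Then v_1 = N · v_2 = (0, 3, -1)ᵀ.

Sanity check: (A − (-1)·I) v_1 = (0, 0, 0)ᵀ = 0. ✓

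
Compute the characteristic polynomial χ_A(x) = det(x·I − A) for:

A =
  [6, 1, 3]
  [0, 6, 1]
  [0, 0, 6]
x^3 - 18*x^2 + 108*x - 216

Expanding det(x·I − A) (e.g. by cofactor expansion or by noting that A is similar to its Jordan form J, which has the same characteristic polynomial as A) gives
  χ_A(x) = x^3 - 18*x^2 + 108*x - 216
which factors as (x - 6)^3. The eigenvalues (with algebraic multiplicities) are λ = 6 with multiplicity 3.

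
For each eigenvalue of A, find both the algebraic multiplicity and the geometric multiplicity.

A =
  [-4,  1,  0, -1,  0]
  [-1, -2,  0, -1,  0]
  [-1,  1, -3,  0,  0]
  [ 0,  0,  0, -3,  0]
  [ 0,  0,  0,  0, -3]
λ = -3: alg = 5, geom = 3

Step 1 — factor the characteristic polynomial to read off the algebraic multiplicities:
  χ_A(x) = (x + 3)^5

Step 2 — compute geometric multiplicities via the rank-nullity identity g(λ) = n − rank(A − λI):
  rank(A − (-3)·I) = 2, so dim ker(A − (-3)·I) = n − 2 = 3

Summary:
  λ = -3: algebraic multiplicity = 5, geometric multiplicity = 3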